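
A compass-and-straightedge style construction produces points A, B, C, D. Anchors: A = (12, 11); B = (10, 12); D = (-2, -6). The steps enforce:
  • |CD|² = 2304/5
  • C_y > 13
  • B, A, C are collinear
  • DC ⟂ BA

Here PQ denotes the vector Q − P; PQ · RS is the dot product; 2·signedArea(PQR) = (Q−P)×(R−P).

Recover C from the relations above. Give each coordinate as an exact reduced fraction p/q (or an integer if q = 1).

1. C_x = 38/5  [B, A, C are collinear ∩ DC ⟂ BA]
2. C_y = 66/5  [B, A, C are collinear ∩ DC ⟂ BA]
   → C = (38/5, 66/5)

C = (38/5, 66/5)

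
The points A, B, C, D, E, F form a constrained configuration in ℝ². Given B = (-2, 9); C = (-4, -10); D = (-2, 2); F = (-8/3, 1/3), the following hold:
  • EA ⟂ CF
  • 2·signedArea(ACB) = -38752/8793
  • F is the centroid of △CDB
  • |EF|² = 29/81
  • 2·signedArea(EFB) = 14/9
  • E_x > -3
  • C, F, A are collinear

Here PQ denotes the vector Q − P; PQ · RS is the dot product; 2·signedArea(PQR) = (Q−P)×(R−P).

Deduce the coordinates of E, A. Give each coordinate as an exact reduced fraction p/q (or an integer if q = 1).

1. A_x = -24100/8793  [C, F, A are collinear ∩ 2·signedArea(ACB) = -38752/8793]
2. A_y = -2122/8793  [C, F, A are collinear ∩ 2·signedArea(ACB) = -38752/8793]
   → A = (-24100/8793, -2122/8793)
3. E_x = -26/9  [2·signedArea(EFB) = 14/9 ∩ EA ⟂ CF]
4. E_y = -2/9  [2·signedArea(EFB) = 14/9 ∩ EA ⟂ CF]
   → E = (-26/9, -2/9)

A = (-24100/8793, -2122/8793)
E = (-26/9, -2/9)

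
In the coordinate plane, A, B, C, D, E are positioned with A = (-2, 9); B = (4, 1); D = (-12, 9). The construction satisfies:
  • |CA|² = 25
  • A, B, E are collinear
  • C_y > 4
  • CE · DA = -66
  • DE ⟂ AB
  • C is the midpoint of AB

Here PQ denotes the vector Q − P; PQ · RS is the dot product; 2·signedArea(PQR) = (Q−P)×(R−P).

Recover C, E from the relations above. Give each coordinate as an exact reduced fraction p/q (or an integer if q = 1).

C = (1, 5)
E = (-28/5, 69/5)

1. C_x = 1  [C is the midpoint of AB]
2. C_y = 5  [C is the midpoint of AB]
   → C = (1, 5)
3. E_x = -28/5  [A, B, E are collinear ∩ DE ⟂ AB]
4. E_y = 69/5  [A, B, E are collinear ∩ DE ⟂ AB]
   → E = (-28/5, 69/5)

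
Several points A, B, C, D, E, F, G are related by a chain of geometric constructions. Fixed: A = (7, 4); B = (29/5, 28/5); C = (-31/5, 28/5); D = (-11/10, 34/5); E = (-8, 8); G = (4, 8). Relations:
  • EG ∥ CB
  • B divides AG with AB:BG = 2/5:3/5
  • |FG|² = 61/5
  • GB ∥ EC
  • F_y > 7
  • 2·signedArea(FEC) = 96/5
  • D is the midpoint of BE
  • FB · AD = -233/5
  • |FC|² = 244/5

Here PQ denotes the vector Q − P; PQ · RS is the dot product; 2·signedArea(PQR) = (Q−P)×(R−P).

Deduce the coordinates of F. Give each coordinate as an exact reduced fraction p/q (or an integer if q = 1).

1. F_x = 3/5  [FB · AD = -233/5 ∩ 2·signedArea(FEC) = 96/5]
2. F_y = 36/5  [FB · AD = -233/5 ∩ 2·signedArea(FEC) = 96/5]
   → F = (3/5, 36/5)

F = (3/5, 36/5)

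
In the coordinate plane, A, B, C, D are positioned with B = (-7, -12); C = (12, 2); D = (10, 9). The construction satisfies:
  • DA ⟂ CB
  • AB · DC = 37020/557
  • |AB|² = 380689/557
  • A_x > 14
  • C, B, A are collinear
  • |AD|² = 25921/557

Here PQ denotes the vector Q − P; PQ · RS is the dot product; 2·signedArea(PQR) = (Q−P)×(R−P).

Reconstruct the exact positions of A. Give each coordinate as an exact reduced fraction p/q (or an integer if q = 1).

1. A_x = 7824/557  [C, B, A are collinear ∩ DA ⟂ CB]
2. A_y = 1954/557  [C, B, A are collinear ∩ DA ⟂ CB]
   → A = (7824/557, 1954/557)

A = (7824/557, 1954/557)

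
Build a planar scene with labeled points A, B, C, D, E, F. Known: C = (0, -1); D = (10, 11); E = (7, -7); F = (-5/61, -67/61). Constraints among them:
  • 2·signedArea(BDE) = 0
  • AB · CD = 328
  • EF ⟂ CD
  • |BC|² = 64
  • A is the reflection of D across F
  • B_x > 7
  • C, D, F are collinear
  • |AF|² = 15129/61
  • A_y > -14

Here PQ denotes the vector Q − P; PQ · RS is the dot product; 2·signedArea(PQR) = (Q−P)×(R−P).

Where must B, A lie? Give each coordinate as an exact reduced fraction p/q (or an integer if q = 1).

A = (-620/61, -805/61)
B = (8, -1)

1. A_x = -620/61  [A is the reflection of D across F]
2. A_y = -805/61  [A is the reflection of D across F]
   → A = (-620/61, -805/61)
3. B_x = 8  [2·signedArea(BDE) = 0 ∩ AB · CD = 328]
4. B_y = -1  [2·signedArea(BDE) = 0 ∩ AB · CD = 328]
   → B = (8, -1)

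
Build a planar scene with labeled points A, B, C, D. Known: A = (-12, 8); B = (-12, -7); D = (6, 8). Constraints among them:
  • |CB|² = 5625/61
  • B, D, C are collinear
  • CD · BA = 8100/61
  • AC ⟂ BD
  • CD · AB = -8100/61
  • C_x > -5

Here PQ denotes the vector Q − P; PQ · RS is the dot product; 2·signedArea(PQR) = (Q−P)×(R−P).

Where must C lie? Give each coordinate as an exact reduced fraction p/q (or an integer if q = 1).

C = (-282/61, -52/61)

1. C_x = -282/61  [B, D, C are collinear ∩ AC ⟂ BD]
2. C_y = -52/61  [B, D, C are collinear ∩ AC ⟂ BD]
   → C = (-282/61, -52/61)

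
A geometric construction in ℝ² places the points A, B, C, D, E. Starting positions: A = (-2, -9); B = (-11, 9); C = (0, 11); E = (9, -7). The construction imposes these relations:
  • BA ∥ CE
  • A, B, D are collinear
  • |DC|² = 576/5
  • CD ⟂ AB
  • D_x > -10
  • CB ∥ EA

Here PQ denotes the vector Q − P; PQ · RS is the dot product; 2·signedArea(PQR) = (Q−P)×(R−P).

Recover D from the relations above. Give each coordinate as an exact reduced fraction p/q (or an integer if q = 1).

1. D_x = -48/5  [A, B, D are collinear ∩ CD ⟂ AB]
2. D_y = 31/5  [A, B, D are collinear ∩ CD ⟂ AB]
   → D = (-48/5, 31/5)

D = (-48/5, 31/5)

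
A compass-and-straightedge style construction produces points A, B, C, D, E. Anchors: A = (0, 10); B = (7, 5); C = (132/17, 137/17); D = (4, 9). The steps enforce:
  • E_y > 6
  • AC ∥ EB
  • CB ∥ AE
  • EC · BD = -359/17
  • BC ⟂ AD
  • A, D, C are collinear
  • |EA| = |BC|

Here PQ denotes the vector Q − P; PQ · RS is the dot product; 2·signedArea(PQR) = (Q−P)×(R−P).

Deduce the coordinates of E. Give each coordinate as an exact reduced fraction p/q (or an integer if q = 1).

E = (-13/17, 118/17)

1. E_x = -13/17  [AC ∥ EB ∩ CB ∥ AE]
2. E_y = 118/17  [AC ∥ EB ∩ CB ∥ AE]
   → E = (-13/17, 118/17)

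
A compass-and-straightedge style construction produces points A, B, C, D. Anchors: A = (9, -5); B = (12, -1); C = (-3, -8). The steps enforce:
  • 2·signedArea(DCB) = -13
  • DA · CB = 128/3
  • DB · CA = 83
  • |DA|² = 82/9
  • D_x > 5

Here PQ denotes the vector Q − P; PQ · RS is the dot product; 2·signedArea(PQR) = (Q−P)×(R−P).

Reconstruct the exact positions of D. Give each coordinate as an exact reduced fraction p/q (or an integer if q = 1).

D = (6, -14/3)

1. D_x = 6  [DB · CA = 83 ∩ DA · CB = 128/3]
2. D_y = -14/3  [DB · CA = 83 ∩ DA · CB = 128/3]
   → D = (6, -14/3)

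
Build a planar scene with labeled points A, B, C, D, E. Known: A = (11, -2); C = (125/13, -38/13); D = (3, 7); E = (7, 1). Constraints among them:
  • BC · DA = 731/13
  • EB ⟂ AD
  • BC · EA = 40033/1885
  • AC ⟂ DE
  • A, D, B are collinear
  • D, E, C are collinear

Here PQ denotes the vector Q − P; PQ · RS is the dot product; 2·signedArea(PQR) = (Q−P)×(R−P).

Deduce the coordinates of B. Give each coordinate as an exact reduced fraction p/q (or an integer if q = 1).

1. B_x = 1123/145  [A, D, B are collinear ∩ EB ⟂ AD]
2. B_y = 241/145  [A, D, B are collinear ∩ EB ⟂ AD]
   → B = (1123/145, 241/145)

B = (1123/145, 241/145)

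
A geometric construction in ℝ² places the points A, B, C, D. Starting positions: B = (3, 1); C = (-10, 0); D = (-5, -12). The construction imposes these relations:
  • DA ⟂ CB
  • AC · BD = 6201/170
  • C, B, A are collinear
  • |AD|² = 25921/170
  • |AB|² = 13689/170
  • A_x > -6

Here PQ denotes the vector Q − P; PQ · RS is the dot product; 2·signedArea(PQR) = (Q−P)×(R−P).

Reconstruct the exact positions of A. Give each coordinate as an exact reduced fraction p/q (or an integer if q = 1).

1. A_x = -1011/170  [C, B, A are collinear ∩ DA ⟂ CB]
2. A_y = 53/170  [C, B, A are collinear ∩ DA ⟂ CB]
   → A = (-1011/170, 53/170)

A = (-1011/170, 53/170)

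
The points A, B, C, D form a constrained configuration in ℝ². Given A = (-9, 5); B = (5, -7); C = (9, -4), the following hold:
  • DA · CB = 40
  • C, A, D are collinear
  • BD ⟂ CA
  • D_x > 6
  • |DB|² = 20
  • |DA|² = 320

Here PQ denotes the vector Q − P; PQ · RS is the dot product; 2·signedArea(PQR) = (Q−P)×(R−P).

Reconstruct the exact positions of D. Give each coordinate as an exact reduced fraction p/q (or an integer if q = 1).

1. D_x = 7  [C, A, D are collinear ∩ BD ⟂ CA]
2. D_y = -3  [C, A, D are collinear ∩ BD ⟂ CA]
   → D = (7, -3)

D = (7, -3)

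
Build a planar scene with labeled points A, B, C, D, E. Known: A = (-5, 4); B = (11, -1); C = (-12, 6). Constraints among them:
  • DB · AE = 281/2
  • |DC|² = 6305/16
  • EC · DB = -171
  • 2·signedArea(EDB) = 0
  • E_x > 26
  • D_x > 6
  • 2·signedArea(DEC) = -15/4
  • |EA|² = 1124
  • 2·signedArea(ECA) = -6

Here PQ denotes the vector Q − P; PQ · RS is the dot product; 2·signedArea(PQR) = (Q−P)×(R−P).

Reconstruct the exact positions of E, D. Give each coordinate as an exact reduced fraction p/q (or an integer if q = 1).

1. E_x = 27  [line 2·x + 7·y + -12 = 0 ∩ |EA|² = 1124]
2. E_y = -6  [line 2·x + 7·y + -12 = 0 ∩ |EA|² = 1124]
   → E = (27, -6)
3. D_x = 7  [2·signedArea(EDB) = 0 ∩ 2·signedArea(DEC) = -15/4]
4. D_y = 1/4  [2·signedArea(EDB) = 0 ∩ 2·signedArea(DEC) = -15/4]
   → D = (7, 1/4)

D = (7, 1/4)
E = (27, -6)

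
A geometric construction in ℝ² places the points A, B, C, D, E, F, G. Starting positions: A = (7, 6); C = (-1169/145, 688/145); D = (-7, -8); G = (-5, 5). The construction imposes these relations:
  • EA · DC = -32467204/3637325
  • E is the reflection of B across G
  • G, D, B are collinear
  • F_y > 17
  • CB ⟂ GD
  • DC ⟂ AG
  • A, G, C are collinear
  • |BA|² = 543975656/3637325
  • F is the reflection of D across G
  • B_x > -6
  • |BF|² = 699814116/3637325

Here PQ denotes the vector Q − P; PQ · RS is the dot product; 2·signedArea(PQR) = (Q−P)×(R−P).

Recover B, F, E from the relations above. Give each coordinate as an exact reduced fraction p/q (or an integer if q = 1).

B = (-128163/25085, 107628/25085)
E = (-122687/25085, 143222/25085)
F = (-3, 18)

1. B_x = -128163/25085  [G, D, B are collinear ∩ CB ⟂ GD]
2. B_y = 107628/25085  [G, D, B are collinear ∩ CB ⟂ GD]
   → B = (-128163/25085, 107628/25085)
3. F_x = -3  [F is the reflection of D across G]
4. F_y = 18  [F is the reflection of D across G]
   → F = (-3, 18)
5. E_x = -122687/25085  [E is the reflection of B across G]
6. E_y = 143222/25085  [E is the reflection of B across G]
   → E = (-122687/25085, 143222/25085)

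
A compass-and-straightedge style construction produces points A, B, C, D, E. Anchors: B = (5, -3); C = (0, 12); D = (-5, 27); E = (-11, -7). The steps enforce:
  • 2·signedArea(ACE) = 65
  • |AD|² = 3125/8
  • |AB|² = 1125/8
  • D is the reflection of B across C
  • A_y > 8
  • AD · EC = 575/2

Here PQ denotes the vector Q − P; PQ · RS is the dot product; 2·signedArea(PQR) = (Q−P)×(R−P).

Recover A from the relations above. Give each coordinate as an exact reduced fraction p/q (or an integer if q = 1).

A = (5/4, 33/4)

1. A_x = 5/4  [2·signedArea(ACE) = 65 ∩ AD · EC = 575/2]
2. A_y = 33/4  [2·signedArea(ACE) = 65 ∩ AD · EC = 575/2]
   → A = (5/4, 33/4)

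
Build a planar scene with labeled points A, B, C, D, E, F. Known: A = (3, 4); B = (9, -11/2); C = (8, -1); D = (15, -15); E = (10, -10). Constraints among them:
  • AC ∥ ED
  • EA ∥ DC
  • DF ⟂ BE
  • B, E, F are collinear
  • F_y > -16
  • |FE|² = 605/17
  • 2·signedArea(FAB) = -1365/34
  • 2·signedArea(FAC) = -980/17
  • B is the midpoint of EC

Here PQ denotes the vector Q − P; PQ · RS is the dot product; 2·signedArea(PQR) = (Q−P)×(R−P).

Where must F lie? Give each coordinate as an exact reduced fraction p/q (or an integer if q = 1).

1. F_x = 192/17  [B, E, F are collinear ∩ DF ⟂ BE]
2. F_y = -269/17  [B, E, F are collinear ∩ DF ⟂ BE]
   → F = (192/17, -269/17)

F = (192/17, -269/17)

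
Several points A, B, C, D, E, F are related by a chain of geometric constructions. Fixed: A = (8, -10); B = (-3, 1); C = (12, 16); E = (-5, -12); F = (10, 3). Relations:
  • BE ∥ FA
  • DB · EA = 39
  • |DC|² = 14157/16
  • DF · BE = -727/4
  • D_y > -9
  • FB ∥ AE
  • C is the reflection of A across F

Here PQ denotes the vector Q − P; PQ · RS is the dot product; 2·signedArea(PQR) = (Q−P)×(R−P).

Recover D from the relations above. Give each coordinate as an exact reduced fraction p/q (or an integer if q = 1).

D = (-9/2, -35/4)

1. D_x = -9/2  [DB · EA = 39 ∩ DF · BE = -727/4]
2. D_y = -35/4  [DB · EA = 39 ∩ DF · BE = -727/4]
   → D = (-9/2, -35/4)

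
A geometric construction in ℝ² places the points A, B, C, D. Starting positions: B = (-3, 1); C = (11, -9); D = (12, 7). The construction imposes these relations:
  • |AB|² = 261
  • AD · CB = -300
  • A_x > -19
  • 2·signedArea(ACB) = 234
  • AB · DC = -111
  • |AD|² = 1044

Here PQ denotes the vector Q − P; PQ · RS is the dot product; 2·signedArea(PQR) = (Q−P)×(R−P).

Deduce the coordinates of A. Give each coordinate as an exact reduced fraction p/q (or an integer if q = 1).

1. A_x = -18  [AD · CB = -300 ∩ 2·signedArea(ACB) = 234]
2. A_y = -5  [AD · CB = -300 ∩ 2·signedArea(ACB) = 234]
   → A = (-18, -5)

A = (-18, -5)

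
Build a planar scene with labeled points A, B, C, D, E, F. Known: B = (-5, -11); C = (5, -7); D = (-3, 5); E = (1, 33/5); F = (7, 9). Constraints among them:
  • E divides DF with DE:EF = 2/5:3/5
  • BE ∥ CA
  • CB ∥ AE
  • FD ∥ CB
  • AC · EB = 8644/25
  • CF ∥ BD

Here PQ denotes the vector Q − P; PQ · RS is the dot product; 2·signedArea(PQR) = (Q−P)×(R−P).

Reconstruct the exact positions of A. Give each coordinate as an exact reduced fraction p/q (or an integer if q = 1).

1. A_x = 11  [CB ∥ AE ∩ BE ∥ CA]
2. A_y = 53/5  [CB ∥ AE ∩ BE ∥ CA]
   → A = (11, 53/5)

A = (11, 53/5)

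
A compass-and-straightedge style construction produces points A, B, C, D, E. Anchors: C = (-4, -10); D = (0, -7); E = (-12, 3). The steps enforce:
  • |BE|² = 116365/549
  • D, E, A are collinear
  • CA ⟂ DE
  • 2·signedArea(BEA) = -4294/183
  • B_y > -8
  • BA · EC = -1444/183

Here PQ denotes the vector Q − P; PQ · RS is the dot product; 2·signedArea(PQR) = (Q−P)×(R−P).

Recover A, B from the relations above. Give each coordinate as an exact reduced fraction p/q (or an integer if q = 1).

A = (-54/61, -382/61)
B = (-352/183, -458/61)

1. A_x = -54/61  [D, E, A are collinear ∩ CA ⟂ DE]
2. A_y = -382/61  [D, E, A are collinear ∩ CA ⟂ DE]
   → A = (-54/61, -382/61)
3. B_x = -352/183  [2·signedArea(BEA) = -4294/183 ∩ BA · EC = -1444/183]
4. B_y = -458/61  [2·signedArea(BEA) = -4294/183 ∩ BA · EC = -1444/183]
   → B = (-352/183, -458/61)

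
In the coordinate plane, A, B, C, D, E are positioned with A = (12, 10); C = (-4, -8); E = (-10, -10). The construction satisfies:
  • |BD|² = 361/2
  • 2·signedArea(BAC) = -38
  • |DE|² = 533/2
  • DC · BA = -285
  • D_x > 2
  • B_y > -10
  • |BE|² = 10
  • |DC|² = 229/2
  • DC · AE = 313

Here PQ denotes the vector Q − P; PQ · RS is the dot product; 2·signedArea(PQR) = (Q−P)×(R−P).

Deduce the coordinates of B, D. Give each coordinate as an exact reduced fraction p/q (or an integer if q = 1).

B = (-7, -9)
D = (5/2, 1/2)

1. B_x = -7  [line 18·x + -16·y + -18 = 0 ∩ |BE|² = 10]
2. B_y = -9  [line 18·x + -16·y + -18 = 0 ∩ |BE|² = 10]
   → B = (-7, -9)
3. D_x = 5/2  [DC · AE = 313 ∩ DC · BA = -285]
4. D_y = 1/2  [DC · AE = 313 ∩ DC · BA = -285]
   → D = (5/2, 1/2)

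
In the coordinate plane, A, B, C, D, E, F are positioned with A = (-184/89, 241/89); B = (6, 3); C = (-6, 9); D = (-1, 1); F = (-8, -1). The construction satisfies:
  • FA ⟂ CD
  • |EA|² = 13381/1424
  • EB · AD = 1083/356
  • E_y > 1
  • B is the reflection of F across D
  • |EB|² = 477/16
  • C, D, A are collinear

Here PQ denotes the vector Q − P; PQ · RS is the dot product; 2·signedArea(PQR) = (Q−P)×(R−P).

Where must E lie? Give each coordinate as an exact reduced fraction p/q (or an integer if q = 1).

E = (3/4, 3/2)

1. E_x = 3/4  [line -95/89·x + 152/89·y + -627/356 = 0 ∩ |EA|² = 13381/1424]
2. E_y = 3/2  [line -95/89·x + 152/89·y + -627/356 = 0 ∩ |EA|² = 13381/1424]
   → E = (3/4, 3/2)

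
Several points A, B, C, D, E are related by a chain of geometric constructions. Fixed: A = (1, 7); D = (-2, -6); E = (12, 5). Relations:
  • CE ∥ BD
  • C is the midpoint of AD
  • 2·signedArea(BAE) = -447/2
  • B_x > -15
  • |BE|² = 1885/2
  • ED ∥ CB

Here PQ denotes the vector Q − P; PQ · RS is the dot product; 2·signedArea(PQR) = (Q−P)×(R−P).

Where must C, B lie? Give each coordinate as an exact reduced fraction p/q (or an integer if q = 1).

1. C_x = -1/2  [C is the midpoint of AD]
2. C_y = 1/2  [C is the midpoint of AD]
   → C = (-1/2, 1/2)
3. B_x = -29/2  [CE ∥ BD ∩ ED ∥ CB]
4. B_y = -21/2  [CE ∥ BD ∩ ED ∥ CB]
   → B = (-29/2, -21/2)

B = (-29/2, -21/2)
C = (-1/2, 1/2)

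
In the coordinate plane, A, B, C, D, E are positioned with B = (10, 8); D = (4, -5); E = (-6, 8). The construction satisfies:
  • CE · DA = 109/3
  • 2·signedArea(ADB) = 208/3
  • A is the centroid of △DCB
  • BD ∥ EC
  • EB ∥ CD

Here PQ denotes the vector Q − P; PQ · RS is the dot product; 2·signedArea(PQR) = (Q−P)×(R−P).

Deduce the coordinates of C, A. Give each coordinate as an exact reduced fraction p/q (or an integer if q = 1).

A = (2/3, -2/3)
C = (-12, -5)

1. C_x = -12  [EB ∥ CD ∩ BD ∥ EC]
2. C_y = -5  [EB ∥ CD ∩ BD ∥ EC]
   → C = (-12, -5)
3. A_x = 2/3  [A is the centroid of △DCB]
4. A_y = -2/3  [A is the centroid of △DCB]
   → A = (2/3, -2/3)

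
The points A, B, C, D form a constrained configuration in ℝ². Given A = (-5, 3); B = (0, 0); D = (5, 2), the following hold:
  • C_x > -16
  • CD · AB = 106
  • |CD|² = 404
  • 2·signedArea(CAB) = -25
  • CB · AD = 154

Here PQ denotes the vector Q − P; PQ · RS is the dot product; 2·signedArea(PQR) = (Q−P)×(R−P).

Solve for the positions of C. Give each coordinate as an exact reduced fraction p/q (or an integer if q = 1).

1. C_x = -15  [2·signedArea(CAB) = -25 ∩ CB · AD = 154]
2. C_y = 4  [2·signedArea(CAB) = -25 ∩ CB · AD = 154]
   → C = (-15, 4)

C = (-15, 4)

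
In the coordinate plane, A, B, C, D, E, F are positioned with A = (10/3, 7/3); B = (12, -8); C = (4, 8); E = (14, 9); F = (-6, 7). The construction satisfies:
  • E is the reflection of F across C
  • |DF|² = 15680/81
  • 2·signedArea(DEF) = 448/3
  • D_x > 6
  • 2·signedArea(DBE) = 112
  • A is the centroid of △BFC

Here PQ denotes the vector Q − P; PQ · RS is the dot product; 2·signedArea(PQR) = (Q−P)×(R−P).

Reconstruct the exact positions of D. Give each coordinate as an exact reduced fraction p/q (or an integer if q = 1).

1. D_x = 58/9  [2·signedArea(DEF) = 448/3 ∩ 2·signedArea(DBE) = 112]
2. D_y = 7/9  [2·signedArea(DEF) = 448/3 ∩ 2·signedArea(DBE) = 112]
   → D = (58/9, 7/9)

D = (58/9, 7/9)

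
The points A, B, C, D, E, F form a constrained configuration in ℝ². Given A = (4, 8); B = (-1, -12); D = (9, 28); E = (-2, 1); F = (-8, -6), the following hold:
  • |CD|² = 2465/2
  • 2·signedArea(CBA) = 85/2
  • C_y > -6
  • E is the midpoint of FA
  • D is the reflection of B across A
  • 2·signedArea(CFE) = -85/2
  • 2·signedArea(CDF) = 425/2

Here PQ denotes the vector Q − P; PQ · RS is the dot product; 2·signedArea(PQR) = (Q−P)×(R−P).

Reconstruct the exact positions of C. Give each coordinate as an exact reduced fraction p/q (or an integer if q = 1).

C = (-3/2, -11/2)

1. C_x = -3/2  [2·signedArea(CBA) = 85/2 ∩ 2·signedArea(CFE) = -85/2]
2. C_y = -11/2  [2·signedArea(CBA) = 85/2 ∩ 2·signedArea(CFE) = -85/2]
   → C = (-3/2, -11/2)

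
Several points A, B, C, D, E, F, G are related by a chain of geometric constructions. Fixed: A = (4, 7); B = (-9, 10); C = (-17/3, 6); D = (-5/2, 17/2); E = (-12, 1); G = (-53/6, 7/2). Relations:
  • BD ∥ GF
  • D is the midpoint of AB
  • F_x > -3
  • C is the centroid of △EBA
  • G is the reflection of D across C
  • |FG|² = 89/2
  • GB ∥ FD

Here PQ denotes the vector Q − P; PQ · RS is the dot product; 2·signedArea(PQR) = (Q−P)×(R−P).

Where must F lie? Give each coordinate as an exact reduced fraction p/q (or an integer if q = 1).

F = (-7/3, 2)

1. F_x = -7/3  [GB ∥ FD ∩ BD ∥ GF]
2. F_y = 2  [GB ∥ FD ∩ BD ∥ GF]
   → F = (-7/3, 2)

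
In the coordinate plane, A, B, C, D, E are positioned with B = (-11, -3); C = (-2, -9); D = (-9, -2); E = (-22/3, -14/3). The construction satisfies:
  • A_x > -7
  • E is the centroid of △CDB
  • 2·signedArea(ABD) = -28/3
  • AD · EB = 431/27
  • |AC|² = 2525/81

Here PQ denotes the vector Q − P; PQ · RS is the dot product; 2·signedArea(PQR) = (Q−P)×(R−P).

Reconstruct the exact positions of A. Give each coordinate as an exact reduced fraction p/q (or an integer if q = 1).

1. A_x = -55/9  [2·signedArea(ABD) = -28/3 ∩ AD · EB = 431/27]
2. A_y = -47/9  [2·signedArea(ABD) = -28/3 ∩ AD · EB = 431/27]
   → A = (-55/9, -47/9)

A = (-55/9, -47/9)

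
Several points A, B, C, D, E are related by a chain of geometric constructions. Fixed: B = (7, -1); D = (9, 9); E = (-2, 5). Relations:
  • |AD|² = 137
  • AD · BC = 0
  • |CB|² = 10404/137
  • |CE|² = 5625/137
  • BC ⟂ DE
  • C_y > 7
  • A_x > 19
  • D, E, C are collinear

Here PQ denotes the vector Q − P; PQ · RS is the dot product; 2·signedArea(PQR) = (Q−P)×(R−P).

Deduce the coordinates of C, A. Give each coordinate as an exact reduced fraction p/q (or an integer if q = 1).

A = (20, 13)
C = (551/137, 985/137)

1. C_x = 551/137  [D, E, C are collinear ∩ BC ⟂ DE]
2. C_y = 985/137  [D, E, C are collinear ∩ BC ⟂ DE]
   → C = (551/137, 985/137)
3. A_x = 20  [line 408/137·x + -1122/137·y + 6426/137 = 0 ∩ |AD|² = 137]
4. A_y = 13  [line 408/137·x + -1122/137·y + 6426/137 = 0 ∩ |AD|² = 137]
   → A = (20, 13)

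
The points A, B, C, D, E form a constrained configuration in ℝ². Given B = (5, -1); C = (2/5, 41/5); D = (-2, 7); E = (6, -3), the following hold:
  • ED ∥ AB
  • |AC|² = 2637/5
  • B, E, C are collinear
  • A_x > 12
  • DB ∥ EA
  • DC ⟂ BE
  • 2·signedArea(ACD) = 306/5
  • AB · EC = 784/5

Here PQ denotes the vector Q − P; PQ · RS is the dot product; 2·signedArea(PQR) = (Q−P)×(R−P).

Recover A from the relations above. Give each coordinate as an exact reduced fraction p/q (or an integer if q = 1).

A = (13, -11)

1. A_x = 13  [ED ∥ AB ∩ DB ∥ EA]
2. A_y = -11  [ED ∥ AB ∩ DB ∥ EA]
   → A = (13, -11)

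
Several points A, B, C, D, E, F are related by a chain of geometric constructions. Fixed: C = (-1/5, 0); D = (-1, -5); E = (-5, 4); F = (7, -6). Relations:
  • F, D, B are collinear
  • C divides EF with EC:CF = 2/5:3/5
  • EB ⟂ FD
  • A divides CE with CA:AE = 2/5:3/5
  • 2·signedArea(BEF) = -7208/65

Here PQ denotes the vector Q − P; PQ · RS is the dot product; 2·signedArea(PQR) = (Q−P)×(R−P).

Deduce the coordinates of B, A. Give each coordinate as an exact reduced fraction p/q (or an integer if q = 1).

A = (-53/25, 8/5)
B = (-393/65, -284/65)

1. B_x = -393/65  [F, D, B are collinear ∩ EB ⟂ FD]
2. B_y = -284/65  [F, D, B are collinear ∩ EB ⟂ FD]
   → B = (-393/65, -284/65)
3. A_x = -53/25  [A divides CE with CA:AE = 2/5:3/5]
4. A_y = 8/5  [A divides CE with CA:AE = 2/5:3/5]
   → A = (-53/25, 8/5)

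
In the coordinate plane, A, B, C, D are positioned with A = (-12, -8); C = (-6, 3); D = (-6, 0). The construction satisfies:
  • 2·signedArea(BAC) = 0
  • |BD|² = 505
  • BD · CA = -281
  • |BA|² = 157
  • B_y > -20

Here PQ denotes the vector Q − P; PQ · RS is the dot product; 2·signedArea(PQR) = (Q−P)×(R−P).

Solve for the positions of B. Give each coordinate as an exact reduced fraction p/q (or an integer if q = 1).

B = (-18, -19)

1. B_x = -18  [2·signedArea(BAC) = 0 ∩ BD · CA = -281]
2. B_y = -19  [2·signedArea(BAC) = 0 ∩ BD · CA = -281]
   → B = (-18, -19)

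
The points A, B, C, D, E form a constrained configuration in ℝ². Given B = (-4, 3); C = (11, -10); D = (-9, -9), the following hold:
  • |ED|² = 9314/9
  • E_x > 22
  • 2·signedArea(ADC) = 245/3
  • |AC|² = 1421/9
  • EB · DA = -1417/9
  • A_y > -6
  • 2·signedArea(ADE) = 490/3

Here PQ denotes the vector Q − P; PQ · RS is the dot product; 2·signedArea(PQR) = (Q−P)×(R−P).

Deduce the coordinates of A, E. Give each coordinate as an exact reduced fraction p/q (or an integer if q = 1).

A = (-2/3, -16/3)
E = (68/3, -44/3)

1. A_x = -2/3  [line 1·x + 20·y + 322/3 = 0 ∩ |AC|² = 1421/9]
2. A_y = -16/3  [line 1·x + 20·y + 322/3 = 0 ∩ |AC|² = 1421/9]
   → A = (-2/3, -16/3)
3. E_x = 68/3  [EB · DA = -1417/9 ∩ 2·signedArea(ADE) = 490/3]
4. E_y = -44/3  [EB · DA = -1417/9 ∩ 2·signedArea(ADE) = 490/3]
   → E = (68/3, -44/3)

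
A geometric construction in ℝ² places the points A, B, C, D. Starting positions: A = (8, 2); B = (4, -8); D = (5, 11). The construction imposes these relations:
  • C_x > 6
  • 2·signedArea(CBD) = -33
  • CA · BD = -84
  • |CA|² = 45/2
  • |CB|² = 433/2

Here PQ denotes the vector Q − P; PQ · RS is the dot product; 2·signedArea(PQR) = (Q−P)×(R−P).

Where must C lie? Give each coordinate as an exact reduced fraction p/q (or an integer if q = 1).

C = (13/2, 13/2)

1. C_x = 13/2  [2·signedArea(CBD) = -33 ∩ CA · BD = -84]
2. C_y = 13/2  [2·signedArea(CBD) = -33 ∩ CA · BD = -84]
   → C = (13/2, 13/2)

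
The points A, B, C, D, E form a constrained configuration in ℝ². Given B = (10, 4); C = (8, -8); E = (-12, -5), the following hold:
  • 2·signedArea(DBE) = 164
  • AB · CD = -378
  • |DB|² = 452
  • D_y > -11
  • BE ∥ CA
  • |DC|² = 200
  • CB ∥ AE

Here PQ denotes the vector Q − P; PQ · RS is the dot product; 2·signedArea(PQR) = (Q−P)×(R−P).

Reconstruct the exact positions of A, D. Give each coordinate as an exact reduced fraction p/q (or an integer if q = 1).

1. A_x = -14  [CB ∥ AE ∩ BE ∥ CA]
2. A_y = -17  [CB ∥ AE ∩ BE ∥ CA]
   → A = (-14, -17)
3. D_x = -6  [2·signedArea(DBE) = 164 ∩ AB · CD = -378]
4. D_y = -10  [2·signedArea(DBE) = 164 ∩ AB · CD = -378]
   → D = (-6, -10)

A = (-14, -17)
D = (-6, -10)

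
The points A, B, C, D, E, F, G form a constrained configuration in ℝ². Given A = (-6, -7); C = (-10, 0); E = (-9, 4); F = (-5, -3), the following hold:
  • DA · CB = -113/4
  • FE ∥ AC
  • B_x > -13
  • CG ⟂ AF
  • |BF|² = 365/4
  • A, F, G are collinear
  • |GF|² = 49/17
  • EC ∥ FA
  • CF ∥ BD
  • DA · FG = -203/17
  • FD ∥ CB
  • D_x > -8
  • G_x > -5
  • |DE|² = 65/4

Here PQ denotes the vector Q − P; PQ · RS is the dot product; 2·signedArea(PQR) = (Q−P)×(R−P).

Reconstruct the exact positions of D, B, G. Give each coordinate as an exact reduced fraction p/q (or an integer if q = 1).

1. G_x = -78/17  [A, F, G are collinear ∩ CG ⟂ AF]
2. G_y = -23/17  [A, F, G are collinear ∩ CG ⟂ AF]
   → G = (-78/17, -23/17)
3. D_x = -7  [line -7/17·x + -28/17·y + -35/17 = 0 ∩ |DE|² = 65/4]
4. D_y = 1/2  [line -7/17·x + -28/17·y + -35/17 = 0 ∩ |DE|² = 65/4]
   → D = (-7, 1/2)
5. B_x = -12  [CF ∥ BD ∩ FD ∥ CB]
6. B_y = 7/2  [CF ∥ BD ∩ FD ∥ CB]
   → B = (-12, 7/2)

B = (-12, 7/2)
D = (-7, 1/2)
G = (-78/17, -23/17)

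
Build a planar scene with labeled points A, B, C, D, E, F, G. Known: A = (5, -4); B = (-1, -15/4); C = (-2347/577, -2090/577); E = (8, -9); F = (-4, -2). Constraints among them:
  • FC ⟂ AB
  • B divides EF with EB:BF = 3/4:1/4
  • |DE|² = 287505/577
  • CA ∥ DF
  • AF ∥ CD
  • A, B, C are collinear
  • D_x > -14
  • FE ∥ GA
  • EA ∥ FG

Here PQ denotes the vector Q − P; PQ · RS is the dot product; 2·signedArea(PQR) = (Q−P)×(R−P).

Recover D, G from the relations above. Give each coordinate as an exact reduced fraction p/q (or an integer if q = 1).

D = (-7540/577, -936/577)
G = (-7, 3)

1. D_x = -7540/577  [CA ∥ DF ∩ AF ∥ CD]
2. D_y = -936/577  [CA ∥ DF ∩ AF ∥ CD]
   → D = (-7540/577, -936/577)
3. G_x = -7  [FE ∥ GA ∩ EA ∥ FG]
4. G_y = 3  [FE ∥ GA ∩ EA ∥ FG]
   → G = (-7, 3)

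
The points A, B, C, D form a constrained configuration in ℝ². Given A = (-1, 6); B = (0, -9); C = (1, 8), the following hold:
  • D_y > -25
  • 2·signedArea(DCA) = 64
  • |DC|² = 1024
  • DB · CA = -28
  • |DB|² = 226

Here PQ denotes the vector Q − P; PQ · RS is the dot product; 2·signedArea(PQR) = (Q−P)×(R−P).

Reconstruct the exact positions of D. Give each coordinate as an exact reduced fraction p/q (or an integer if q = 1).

D = (1, -24)

1. D_x = 1  [2·signedArea(DCA) = 64 ∩ DB · CA = -28]
2. D_y = -24  [2·signedArea(DCA) = 64 ∩ DB · CA = -28]
   → D = (1, -24)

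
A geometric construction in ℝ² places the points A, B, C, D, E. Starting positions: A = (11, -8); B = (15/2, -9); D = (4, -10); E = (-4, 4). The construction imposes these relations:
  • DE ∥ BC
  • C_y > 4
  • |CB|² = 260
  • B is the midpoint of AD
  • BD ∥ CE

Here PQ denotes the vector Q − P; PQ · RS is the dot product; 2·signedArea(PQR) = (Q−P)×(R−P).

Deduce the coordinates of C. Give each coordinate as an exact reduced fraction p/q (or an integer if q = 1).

C = (-1/2, 5)

1. C_x = -1/2  [BD ∥ CE ∩ DE ∥ BC]
2. C_y = 5  [BD ∥ CE ∩ DE ∥ BC]
   → C = (-1/2, 5)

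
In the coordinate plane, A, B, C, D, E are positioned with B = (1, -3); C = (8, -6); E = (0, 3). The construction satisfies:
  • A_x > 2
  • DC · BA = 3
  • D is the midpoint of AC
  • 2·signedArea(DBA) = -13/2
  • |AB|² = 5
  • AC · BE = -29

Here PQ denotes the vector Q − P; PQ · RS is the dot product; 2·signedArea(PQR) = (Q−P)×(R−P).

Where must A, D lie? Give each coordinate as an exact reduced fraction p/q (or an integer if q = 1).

A = (3, -2)
D = (11/2, -4)

1. A_x = 3  [line 1·x + -6·y + -15 = 0 ∩ |AB|² = 5]
2. A_y = -2  [line 1·x + -6·y + -15 = 0 ∩ |AB|² = 5]
   → A = (3, -2)
3. D_x = 11/2  [D is the midpoint of AC]
4. D_y = -4  [D is the midpoint of AC]
   → D = (11/2, -4)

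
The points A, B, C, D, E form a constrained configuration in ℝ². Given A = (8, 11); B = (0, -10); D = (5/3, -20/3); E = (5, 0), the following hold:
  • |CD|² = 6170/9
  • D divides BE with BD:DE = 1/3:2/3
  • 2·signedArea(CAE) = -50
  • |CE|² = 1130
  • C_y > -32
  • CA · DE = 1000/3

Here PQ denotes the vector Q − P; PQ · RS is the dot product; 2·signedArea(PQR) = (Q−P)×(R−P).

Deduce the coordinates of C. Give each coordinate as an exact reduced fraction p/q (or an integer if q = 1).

1. C_x = -8  [2·signedArea(CAE) = -50 ∩ CA · DE = 1000/3]
2. C_y = -31  [2·signedArea(CAE) = -50 ∩ CA · DE = 1000/3]
   → C = (-8, -31)

C = (-8, -31)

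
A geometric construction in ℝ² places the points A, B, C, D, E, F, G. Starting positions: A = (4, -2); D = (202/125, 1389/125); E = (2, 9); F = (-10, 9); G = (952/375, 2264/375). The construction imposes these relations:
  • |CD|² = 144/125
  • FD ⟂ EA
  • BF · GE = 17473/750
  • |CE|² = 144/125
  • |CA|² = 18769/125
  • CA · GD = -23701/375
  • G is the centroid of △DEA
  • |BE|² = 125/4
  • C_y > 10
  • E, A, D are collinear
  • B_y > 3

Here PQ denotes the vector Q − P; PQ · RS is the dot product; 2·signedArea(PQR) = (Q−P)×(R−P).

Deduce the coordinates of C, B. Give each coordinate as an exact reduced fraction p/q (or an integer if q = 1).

1. C_x = 226/125  [line 346/375·x + -1903/375·y + 18511/375 = 0 ∩ |CE|² = 144/125]
2. C_y = 1257/125  [line 346/375·x + -1903/375·y + 18511/375 = 0 ∩ |CE|² = 144/125]
   → C = (226/125, 1257/125)
3. B_x = 3  [line 202/375·x + -1111/375·y + 1313/150 = 0 ∩ |BE|² = 125/4]
4. B_y = 7/2  [line 202/375·x + -1111/375·y + 1313/150 = 0 ∩ |BE|² = 125/4]
   → B = (3, 7/2)

B = (3, 7/2)
C = (226/125, 1257/125)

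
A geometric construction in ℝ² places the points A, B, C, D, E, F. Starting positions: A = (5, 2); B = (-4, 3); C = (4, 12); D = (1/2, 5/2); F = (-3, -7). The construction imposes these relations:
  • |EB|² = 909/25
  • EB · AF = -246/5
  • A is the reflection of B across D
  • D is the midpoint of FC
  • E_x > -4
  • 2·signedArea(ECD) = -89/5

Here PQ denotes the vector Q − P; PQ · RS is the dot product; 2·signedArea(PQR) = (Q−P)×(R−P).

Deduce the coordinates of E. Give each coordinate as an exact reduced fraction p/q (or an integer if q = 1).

1. E_x = -17/5  [2·signedArea(ECD) = -89/5 ∩ EB · AF = -246/5]
2. E_y = -3  [2·signedArea(ECD) = -89/5 ∩ EB · AF = -246/5]
   → E = (-17/5, -3)

E = (-17/5, -3)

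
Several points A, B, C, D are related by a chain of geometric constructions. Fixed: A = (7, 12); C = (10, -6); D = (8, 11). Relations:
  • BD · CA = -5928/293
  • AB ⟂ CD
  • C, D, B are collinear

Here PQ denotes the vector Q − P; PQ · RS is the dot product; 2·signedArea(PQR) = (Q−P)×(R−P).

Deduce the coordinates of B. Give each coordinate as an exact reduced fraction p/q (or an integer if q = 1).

1. B_x = 2306/293  [C, D, B are collinear ∩ AB ⟂ CD]
2. B_y = 3546/293  [C, D, B are collinear ∩ AB ⟂ CD]
   → B = (2306/293, 3546/293)

B = (2306/293, 3546/293)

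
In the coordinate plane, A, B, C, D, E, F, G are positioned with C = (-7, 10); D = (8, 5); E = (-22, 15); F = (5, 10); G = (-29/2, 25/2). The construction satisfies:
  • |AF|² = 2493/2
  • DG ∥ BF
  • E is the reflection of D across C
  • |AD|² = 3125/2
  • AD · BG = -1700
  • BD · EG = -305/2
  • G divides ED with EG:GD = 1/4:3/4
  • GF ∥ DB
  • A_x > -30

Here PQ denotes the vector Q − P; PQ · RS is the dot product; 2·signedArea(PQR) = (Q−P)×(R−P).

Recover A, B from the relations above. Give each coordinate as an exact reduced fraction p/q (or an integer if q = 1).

A = (-59/2, 35/2)
B = (55/2, 5/2)

1. B_x = 55/2  [DG ∥ BF ∩ GF ∥ DB]
2. B_y = 5/2  [DG ∥ BF ∩ GF ∥ DB]
   → B = (55/2, 5/2)
3. A_x = -59/2  [line 42·x + -10·y + 1414 = 0 ∩ |AD|² = 3125/2]
4. A_y = 35/2  [line 42·x + -10·y + 1414 = 0 ∩ |AD|² = 3125/2]
   → A = (-59/2, 35/2)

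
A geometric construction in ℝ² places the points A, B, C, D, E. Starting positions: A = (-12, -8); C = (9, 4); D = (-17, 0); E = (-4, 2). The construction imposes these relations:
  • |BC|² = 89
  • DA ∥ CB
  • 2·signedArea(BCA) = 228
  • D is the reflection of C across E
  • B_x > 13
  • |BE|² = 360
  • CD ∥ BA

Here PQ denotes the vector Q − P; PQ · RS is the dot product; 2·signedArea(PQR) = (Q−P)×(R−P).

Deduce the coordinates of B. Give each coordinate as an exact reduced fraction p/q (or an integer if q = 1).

1. B_x = 14  [CD ∥ BA ∩ DA ∥ CB]
2. B_y = -4  [CD ∥ BA ∩ DA ∥ CB]
   → B = (14, -4)

B = (14, -4)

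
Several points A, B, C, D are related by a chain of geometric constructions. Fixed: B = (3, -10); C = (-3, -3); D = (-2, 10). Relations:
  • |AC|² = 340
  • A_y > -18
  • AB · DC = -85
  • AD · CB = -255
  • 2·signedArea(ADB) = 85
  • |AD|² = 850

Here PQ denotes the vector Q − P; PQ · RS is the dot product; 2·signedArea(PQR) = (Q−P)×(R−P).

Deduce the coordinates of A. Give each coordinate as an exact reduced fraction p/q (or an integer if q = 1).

A = (9, -17)

1. A_x = 9  [2·signedArea(ADB) = 85 ∩ AB · DC = -85]
2. A_y = -17  [2·signedArea(ADB) = 85 ∩ AB · DC = -85]
   → A = (9, -17)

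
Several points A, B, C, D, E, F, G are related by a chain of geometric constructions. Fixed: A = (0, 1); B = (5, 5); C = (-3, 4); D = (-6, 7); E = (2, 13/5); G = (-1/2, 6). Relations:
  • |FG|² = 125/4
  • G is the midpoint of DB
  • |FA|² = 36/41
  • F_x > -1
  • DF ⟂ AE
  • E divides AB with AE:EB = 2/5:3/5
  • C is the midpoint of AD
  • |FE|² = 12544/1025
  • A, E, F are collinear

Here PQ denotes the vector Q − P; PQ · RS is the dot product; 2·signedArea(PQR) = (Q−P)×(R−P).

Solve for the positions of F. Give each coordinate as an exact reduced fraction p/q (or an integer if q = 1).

F = (-30/41, 17/41)

1. F_x = -30/41  [A, E, F are collinear ∩ DF ⟂ AE]
2. F_y = 17/41  [A, E, F are collinear ∩ DF ⟂ AE]
   → F = (-30/41, 17/41)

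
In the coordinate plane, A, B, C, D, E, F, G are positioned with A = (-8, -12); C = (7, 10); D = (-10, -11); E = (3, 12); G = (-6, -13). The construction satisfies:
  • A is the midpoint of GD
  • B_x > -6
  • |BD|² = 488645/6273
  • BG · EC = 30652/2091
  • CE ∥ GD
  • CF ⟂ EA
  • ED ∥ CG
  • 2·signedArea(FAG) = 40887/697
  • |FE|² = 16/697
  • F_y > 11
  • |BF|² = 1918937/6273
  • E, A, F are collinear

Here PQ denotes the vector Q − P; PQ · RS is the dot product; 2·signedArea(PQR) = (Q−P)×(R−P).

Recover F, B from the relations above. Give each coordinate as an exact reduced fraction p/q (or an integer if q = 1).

1. F_x = 2047/697  [E, A, F are collinear ∩ CF ⟂ EA]
2. F_y = 8268/697  [E, A, F are collinear ∩ CF ⟂ EA]
   → F = (2047/697, 8268/697)
3. B_x = -10499/2091  [line -4·x + 2·y + -26470/2091 = 0 ∩ |BD|² = 488645/6273]
4. B_y = -7763/2091  [line -4·x + 2·y + -26470/2091 = 0 ∩ |BD|² = 488645/6273]
   → B = (-10499/2091, -7763/2091)

B = (-10499/2091, -7763/2091)
F = (2047/697, 8268/697)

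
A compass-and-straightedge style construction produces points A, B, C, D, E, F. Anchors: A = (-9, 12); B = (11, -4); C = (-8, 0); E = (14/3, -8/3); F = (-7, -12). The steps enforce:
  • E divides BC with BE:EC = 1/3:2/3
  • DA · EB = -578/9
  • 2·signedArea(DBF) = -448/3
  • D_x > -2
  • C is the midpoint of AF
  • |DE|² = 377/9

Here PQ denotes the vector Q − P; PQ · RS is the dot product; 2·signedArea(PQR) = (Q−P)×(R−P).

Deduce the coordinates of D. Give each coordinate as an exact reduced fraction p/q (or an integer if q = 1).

D = (-5/3, -4/3)

1. D_x = -5/3  [DA · EB = -578/9 ∩ 2·signedArea(DBF) = -448/3]
2. D_y = -4/3  [DA · EB = -578/9 ∩ 2·signedArea(DBF) = -448/3]
   → D = (-5/3, -4/3)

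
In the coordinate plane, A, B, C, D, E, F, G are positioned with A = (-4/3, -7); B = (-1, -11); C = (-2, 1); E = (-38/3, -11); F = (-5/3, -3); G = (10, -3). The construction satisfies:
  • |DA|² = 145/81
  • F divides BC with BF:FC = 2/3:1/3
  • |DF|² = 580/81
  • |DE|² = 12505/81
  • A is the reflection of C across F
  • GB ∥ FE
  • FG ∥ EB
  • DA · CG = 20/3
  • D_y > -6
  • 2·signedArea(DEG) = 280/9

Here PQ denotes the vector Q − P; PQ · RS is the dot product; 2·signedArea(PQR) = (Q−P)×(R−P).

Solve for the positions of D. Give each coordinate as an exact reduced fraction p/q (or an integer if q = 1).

1. D_x = -13/9  [DA · CG = 20/3 ∩ 2·signedArea(DEG) = 280/9]
2. D_y = -17/3  [DA · CG = 20/3 ∩ 2·signedArea(DEG) = 280/9]
   → D = (-13/9, -17/3)

D = (-13/9, -17/3)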